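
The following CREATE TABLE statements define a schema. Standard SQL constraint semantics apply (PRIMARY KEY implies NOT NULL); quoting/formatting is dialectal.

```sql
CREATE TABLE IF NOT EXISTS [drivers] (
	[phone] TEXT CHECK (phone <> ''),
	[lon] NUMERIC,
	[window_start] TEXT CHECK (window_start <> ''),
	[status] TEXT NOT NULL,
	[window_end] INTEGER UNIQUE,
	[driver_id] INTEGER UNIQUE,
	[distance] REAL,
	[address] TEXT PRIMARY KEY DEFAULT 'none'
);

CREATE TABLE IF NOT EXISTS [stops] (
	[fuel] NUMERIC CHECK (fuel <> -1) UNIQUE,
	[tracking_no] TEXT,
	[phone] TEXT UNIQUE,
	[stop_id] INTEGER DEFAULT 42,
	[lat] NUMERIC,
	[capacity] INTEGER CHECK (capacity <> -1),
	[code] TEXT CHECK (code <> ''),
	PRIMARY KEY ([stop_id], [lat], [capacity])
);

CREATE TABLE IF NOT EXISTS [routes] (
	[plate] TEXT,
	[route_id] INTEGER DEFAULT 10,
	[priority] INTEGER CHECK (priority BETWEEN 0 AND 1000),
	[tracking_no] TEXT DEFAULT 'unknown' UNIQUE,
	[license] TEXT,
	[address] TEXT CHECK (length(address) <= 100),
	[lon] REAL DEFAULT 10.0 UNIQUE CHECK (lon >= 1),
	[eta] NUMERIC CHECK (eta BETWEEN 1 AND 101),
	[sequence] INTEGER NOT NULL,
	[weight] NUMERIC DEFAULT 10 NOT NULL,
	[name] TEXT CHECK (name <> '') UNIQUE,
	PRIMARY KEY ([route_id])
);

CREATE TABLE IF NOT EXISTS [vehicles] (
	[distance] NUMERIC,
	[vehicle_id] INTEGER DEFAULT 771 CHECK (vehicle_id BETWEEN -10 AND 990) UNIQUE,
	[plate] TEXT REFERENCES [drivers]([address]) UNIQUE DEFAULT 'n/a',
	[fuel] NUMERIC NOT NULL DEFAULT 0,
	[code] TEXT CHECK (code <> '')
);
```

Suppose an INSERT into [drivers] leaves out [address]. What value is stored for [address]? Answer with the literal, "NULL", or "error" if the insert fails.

'none'

address has an explicit DEFAULT 'none'.
When the column is omitted from an INSERT, that default is used.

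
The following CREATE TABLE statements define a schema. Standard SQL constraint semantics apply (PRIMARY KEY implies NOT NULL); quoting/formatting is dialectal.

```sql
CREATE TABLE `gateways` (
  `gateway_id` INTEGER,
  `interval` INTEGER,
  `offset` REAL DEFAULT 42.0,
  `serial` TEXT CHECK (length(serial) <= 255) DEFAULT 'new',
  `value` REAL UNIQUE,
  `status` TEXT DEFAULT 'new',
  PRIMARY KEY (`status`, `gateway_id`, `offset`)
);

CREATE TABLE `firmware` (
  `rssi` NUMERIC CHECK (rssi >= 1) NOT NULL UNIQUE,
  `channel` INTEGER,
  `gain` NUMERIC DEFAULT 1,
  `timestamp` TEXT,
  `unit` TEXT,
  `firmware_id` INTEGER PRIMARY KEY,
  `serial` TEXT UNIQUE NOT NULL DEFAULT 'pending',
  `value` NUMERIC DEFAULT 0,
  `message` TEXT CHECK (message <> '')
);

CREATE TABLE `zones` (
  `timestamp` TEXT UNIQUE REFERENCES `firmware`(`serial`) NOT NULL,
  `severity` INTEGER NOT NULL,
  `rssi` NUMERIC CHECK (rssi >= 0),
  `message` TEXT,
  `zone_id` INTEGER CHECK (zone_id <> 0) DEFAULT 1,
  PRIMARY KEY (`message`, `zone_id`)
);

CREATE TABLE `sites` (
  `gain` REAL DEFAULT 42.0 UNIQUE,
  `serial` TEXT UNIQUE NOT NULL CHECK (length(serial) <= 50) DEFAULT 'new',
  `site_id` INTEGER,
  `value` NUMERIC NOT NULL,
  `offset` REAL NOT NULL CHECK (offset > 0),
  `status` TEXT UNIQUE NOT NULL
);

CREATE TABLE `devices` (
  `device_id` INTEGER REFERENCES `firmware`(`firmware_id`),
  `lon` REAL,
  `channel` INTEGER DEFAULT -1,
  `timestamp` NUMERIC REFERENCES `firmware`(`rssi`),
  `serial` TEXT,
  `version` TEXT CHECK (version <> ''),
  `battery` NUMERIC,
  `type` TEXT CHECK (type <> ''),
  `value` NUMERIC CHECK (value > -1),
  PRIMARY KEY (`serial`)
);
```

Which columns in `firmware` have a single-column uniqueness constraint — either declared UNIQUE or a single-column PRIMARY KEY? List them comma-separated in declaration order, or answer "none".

- rssi: declared UNIQUE → unique.
- channel: no UNIQUE or single-column PK constraint.
- gain: no UNIQUE or single-column PK constraint.
- timestamp: no UNIQUE or single-column PK constraint.
- unit: no UNIQUE or single-column PK constraint.
- firmware_id: single-column PRIMARY KEY → unique.
- serial: declared UNIQUE → unique.
- value: no UNIQUE or single-column PK constraint.
- message: no UNIQUE or single-column PK constraint.

rssi, firmware_id, serial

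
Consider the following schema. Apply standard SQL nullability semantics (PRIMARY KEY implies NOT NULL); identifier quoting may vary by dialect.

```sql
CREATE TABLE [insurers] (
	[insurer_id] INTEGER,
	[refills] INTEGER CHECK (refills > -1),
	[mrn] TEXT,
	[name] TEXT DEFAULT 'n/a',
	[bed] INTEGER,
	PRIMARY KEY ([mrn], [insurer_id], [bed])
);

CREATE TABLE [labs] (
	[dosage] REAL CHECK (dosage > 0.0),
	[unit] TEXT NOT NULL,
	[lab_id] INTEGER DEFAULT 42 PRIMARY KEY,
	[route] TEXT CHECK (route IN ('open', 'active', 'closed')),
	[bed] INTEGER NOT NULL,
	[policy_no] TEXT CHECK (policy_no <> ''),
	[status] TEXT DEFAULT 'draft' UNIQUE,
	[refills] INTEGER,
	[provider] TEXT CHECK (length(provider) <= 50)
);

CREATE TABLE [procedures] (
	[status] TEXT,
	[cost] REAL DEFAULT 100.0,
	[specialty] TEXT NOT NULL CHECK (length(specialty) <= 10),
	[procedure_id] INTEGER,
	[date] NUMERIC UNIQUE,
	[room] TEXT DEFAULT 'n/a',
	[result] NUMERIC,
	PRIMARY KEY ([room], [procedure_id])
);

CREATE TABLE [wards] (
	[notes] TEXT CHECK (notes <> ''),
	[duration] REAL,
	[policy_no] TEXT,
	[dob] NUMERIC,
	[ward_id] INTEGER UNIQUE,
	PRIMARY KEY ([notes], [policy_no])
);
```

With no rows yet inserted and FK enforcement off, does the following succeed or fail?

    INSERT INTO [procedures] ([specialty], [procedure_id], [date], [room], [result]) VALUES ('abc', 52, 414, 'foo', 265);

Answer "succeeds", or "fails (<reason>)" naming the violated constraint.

succeeds

NOT NULL columns: procedure_id is supplied; room is supplied; specialty is supplied.
CHECK constraints: 'abc' satisfies (length(specialty) <= 10).
No constraint is violated.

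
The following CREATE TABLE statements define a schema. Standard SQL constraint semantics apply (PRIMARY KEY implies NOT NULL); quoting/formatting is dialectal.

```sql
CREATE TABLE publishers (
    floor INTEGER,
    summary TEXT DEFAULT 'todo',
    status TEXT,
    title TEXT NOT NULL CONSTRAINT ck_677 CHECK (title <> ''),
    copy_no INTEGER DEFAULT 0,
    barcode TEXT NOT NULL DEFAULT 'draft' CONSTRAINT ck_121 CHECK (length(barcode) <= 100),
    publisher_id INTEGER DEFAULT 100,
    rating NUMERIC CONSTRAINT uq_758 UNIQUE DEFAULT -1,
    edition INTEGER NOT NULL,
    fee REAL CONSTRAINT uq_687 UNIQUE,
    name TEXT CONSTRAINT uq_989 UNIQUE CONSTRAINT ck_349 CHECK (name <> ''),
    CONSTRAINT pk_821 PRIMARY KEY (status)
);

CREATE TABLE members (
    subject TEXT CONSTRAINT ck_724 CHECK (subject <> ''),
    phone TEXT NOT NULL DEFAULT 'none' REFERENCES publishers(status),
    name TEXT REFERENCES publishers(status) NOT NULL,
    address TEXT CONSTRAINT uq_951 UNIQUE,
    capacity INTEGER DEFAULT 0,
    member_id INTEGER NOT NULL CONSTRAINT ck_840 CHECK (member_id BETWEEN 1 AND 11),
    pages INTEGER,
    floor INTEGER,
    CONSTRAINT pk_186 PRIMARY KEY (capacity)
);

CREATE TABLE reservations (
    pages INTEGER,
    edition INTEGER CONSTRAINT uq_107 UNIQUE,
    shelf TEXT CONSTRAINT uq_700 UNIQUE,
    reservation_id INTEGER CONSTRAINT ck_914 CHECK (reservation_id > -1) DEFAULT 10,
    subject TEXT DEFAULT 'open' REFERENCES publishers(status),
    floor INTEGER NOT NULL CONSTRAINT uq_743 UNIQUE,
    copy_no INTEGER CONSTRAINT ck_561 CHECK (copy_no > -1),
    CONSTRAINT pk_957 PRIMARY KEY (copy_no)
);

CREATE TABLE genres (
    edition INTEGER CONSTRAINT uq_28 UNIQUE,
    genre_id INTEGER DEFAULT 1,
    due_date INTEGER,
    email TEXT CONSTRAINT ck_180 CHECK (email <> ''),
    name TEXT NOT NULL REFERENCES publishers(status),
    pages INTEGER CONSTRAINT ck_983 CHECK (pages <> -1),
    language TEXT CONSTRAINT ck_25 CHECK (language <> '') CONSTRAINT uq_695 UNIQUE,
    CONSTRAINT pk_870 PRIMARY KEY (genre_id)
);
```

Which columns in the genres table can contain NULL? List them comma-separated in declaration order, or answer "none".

- edition: UNIQUE does not imply NOT NULL → nullable.
- genre_id: part of the PRIMARY KEY, which implies NOT NULL → not nullable.
- due_date: no NOT NULL constraint applies → nullable.
- email: CHECK does not forbid NULL (a CHECK constraint passes when its expression is NULL) → nullable.
- name: declared NOT NULL → not nullable.
- pages: CHECK does not forbid NULL (a CHECK constraint passes when its expression is NULL) → nullable.
- language: CHECK does not forbid NULL (a CHECK constraint passes when its expression is NULL) → nullable.

edition, due_date, email, pages, language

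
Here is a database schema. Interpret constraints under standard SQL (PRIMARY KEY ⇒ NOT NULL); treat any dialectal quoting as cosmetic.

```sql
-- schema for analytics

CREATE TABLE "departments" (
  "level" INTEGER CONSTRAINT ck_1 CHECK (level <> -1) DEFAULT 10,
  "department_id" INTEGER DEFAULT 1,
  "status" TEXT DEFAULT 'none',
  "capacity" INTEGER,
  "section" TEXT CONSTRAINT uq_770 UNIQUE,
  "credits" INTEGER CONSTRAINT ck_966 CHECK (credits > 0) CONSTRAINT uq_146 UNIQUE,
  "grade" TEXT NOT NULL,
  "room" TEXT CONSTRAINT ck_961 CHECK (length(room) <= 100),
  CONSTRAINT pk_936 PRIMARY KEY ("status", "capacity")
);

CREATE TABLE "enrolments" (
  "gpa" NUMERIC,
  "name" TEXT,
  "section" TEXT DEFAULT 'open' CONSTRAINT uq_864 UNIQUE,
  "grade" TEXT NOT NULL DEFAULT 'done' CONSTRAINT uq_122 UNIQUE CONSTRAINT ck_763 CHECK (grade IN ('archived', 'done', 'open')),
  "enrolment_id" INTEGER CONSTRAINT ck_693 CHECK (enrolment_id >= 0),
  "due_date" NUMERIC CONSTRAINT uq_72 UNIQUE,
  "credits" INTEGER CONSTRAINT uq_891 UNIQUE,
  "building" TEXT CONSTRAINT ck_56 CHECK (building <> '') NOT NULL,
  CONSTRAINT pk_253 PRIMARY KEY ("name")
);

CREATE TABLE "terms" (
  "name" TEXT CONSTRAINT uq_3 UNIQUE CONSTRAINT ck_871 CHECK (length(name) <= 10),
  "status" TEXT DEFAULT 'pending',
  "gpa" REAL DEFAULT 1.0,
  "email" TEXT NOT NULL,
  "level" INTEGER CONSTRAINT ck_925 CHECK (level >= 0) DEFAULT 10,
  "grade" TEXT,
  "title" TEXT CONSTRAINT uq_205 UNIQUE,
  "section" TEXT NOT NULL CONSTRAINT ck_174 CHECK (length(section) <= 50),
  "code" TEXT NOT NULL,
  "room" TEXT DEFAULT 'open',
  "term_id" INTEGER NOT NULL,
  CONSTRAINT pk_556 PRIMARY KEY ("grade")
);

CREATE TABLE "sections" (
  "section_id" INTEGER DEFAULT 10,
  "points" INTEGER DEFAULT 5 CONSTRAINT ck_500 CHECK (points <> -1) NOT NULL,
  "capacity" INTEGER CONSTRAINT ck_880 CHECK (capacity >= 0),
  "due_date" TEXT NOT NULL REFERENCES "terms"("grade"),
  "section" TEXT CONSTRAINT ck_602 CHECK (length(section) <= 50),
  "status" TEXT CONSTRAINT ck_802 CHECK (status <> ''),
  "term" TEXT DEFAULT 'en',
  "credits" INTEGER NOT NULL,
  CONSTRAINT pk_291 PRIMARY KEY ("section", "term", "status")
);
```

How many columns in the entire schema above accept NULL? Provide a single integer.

18

departments: 5 nullable (level, department_id, section, credits, room — PK (status, capacity) and explicit NOT NULL columns excluded).
enrolments: 5 nullable (gpa, section, enrolment_id, due_date, credits — PK (name) and explicit NOT NULL columns excluded).
terms: 6 nullable (name, status, gpa, level, title, room — PK (grade) and explicit NOT NULL columns excluded).
sections: 2 nullable (section_id, capacity — PK (section, term, status) and explicit NOT NULL columns excluded).
Total: 5 + 5 + 6 + 2 = 18.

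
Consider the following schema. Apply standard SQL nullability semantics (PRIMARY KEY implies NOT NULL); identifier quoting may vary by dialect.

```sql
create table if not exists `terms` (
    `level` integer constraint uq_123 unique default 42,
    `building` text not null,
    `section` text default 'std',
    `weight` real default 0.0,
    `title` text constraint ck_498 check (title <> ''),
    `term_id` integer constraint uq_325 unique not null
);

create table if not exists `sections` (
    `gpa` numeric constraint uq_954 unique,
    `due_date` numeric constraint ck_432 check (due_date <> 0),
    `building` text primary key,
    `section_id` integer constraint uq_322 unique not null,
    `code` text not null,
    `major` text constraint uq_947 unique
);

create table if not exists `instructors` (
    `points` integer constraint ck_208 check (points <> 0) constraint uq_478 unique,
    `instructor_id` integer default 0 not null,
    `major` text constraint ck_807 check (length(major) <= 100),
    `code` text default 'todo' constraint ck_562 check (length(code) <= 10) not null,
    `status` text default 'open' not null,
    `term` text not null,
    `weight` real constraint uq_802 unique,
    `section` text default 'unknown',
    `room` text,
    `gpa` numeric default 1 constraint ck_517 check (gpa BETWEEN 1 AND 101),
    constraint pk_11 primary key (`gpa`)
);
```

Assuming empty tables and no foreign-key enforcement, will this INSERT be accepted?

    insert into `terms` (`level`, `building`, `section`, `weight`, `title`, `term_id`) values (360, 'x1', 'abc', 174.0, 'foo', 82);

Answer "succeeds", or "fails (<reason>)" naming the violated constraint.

NOT NULL columns: building is supplied; term_id is supplied.
CHECK constraints: 'foo' satisfies (title <> '').
No constraint is violated.

succeeds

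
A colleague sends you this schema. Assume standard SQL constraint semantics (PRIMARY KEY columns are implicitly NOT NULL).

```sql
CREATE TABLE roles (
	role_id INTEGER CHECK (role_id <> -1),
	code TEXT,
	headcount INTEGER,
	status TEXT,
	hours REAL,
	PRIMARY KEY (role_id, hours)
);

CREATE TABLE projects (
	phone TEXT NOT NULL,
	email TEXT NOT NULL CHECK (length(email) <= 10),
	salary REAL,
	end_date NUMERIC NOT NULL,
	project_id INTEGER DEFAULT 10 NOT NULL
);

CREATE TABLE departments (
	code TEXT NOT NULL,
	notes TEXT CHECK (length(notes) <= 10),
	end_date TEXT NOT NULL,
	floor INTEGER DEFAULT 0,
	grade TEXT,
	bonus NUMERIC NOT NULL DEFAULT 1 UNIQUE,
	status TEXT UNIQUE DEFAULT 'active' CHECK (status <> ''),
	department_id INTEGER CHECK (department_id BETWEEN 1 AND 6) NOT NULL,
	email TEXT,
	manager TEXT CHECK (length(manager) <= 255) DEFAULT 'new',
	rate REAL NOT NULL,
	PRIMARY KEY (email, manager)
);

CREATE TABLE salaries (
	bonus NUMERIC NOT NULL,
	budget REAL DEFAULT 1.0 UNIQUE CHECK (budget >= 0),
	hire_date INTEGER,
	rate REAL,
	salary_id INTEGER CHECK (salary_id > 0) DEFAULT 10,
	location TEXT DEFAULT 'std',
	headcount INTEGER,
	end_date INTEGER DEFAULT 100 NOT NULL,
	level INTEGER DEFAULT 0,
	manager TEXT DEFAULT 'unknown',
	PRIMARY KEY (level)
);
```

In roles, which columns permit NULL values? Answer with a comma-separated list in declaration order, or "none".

code, headcount, status

- role_id: part of the PRIMARY KEY, which implies NOT NULL → not nullable.
- code: no NOT NULL constraint applies → nullable.
- headcount: no NOT NULL constraint applies → nullable.
- status: no NOT NULL constraint applies → nullable.
- hours: part of the PRIMARY KEY, which implies NOT NULL → not nullable.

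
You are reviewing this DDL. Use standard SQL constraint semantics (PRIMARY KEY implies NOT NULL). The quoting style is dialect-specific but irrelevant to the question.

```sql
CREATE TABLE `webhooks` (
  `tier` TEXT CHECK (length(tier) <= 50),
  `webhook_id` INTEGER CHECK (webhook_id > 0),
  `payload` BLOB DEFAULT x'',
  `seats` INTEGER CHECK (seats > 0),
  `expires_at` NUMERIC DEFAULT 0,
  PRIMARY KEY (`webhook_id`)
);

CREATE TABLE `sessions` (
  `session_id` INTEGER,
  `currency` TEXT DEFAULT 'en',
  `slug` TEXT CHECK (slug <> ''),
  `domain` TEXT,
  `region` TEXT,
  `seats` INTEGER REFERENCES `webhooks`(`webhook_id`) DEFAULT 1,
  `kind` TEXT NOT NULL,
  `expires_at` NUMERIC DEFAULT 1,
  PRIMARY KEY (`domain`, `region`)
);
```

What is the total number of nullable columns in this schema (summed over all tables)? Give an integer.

9

webhooks: 4 nullable (tier, payload, seats, expires_at — PK (webhook_id) and explicit NOT NULL columns excluded).
sessions: 5 nullable (session_id, currency, slug, seats, expires_at — PK (domain, region) and explicit NOT NULL columns excluded).
Total: 4 + 5 = 9.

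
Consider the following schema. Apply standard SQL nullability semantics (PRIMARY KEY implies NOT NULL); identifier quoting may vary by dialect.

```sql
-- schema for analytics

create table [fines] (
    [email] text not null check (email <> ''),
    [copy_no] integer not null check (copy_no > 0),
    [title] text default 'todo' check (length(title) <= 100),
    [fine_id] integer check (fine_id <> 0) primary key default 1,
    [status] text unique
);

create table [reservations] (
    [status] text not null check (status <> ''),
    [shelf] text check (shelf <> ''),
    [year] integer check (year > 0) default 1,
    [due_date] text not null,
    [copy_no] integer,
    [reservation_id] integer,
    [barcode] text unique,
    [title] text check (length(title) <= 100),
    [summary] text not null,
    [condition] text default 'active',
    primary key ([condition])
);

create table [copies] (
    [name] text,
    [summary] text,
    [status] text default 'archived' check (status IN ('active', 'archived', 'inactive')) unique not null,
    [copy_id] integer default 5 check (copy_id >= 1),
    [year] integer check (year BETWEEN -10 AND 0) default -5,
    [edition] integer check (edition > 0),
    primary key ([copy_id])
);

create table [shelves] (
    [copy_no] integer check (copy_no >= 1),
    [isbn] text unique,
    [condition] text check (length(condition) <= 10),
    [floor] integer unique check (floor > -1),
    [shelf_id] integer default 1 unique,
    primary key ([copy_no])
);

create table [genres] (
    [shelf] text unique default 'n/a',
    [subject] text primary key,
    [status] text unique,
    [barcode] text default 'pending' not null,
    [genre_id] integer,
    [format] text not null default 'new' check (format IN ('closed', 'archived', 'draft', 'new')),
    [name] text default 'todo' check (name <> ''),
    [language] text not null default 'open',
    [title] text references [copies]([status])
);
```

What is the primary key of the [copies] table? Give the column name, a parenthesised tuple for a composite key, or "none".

copy_id

copy_id is declared PRIMARY KEY as a table-level PRIMARY KEY clause.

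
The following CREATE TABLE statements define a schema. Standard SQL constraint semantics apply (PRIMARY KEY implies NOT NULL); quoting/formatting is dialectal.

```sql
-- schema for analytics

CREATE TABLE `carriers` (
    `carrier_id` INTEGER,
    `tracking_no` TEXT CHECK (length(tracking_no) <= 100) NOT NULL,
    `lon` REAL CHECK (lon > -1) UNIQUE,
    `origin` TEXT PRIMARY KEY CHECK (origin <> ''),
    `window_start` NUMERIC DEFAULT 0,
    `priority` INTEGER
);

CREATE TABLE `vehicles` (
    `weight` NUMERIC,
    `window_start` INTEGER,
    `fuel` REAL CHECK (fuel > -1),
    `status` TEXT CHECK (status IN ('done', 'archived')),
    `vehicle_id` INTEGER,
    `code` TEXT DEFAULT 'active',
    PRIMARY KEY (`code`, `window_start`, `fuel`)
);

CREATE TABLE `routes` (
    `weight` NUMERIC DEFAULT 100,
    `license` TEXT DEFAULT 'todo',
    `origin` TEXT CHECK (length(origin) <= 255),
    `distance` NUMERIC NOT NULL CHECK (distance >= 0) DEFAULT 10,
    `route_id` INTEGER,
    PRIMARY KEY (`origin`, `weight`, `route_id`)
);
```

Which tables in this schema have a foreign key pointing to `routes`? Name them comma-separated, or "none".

No REFERENCES clause anywhere in the schema names routes.

none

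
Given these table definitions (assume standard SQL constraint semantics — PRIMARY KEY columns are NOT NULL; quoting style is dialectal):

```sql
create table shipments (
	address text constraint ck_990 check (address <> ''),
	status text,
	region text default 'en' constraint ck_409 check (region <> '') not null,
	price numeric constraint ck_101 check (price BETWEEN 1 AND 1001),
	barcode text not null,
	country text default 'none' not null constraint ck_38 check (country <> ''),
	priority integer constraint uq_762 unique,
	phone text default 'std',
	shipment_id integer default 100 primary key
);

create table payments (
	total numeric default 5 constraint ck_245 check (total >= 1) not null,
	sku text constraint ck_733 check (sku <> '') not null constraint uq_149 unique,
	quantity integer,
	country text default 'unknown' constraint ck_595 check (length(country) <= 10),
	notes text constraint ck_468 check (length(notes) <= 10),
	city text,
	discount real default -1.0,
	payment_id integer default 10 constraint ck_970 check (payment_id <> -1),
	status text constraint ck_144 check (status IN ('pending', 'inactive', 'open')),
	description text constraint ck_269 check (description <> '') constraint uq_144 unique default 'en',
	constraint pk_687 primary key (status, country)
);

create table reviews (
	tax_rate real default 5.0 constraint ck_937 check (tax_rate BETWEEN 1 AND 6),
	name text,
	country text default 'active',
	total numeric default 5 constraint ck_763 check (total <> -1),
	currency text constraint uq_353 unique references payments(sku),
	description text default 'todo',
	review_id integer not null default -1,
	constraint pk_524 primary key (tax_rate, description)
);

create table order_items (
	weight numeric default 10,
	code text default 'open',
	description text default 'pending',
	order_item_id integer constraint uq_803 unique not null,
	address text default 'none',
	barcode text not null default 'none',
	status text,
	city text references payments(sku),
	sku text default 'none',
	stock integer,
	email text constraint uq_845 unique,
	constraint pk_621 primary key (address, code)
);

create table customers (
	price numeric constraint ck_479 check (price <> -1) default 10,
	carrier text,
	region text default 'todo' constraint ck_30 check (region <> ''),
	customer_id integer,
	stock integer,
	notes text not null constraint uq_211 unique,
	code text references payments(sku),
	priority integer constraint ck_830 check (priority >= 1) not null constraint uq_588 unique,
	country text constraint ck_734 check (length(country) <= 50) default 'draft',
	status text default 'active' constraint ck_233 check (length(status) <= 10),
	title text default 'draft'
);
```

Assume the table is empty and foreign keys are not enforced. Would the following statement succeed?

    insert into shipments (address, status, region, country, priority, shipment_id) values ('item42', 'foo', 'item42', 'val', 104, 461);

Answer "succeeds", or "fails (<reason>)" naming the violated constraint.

fails (NOT NULL on barcode)

barcode is omitted from the column list and has no DEFAULT, so it would receive NULL.
But barcode is declared NOT NULL.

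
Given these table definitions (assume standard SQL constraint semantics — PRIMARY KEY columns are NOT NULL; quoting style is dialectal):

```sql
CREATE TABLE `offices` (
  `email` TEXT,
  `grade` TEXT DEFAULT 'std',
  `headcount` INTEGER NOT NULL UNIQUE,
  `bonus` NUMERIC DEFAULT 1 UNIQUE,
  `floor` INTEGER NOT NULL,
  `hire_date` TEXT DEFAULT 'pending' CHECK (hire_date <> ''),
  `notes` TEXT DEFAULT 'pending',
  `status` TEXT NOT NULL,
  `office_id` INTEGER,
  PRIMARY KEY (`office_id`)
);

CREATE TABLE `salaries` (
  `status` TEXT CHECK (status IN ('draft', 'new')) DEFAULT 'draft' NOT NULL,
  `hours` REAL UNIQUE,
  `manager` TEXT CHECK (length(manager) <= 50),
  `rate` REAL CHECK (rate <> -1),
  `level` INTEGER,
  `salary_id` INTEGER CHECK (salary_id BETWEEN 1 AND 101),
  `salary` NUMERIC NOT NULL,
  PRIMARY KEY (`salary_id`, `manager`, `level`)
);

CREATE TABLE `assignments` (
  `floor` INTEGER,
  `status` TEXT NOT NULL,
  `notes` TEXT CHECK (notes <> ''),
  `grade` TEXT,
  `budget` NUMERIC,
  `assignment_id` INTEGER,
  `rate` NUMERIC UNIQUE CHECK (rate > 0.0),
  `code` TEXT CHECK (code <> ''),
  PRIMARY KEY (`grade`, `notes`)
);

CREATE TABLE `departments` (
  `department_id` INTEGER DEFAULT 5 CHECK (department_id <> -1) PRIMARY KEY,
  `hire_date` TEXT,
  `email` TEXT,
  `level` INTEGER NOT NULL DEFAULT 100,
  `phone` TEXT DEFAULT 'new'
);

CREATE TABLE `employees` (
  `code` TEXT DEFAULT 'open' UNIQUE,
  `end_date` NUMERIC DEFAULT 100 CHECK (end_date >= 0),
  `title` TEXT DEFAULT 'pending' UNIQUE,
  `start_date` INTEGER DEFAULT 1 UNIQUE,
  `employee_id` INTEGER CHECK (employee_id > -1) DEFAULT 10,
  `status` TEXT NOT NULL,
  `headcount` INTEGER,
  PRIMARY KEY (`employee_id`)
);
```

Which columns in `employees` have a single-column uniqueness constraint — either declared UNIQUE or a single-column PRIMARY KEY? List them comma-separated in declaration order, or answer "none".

- code: declared UNIQUE → unique.
- end_date: no UNIQUE or single-column PK constraint.
- title: declared UNIQUE → unique.
- start_date: declared UNIQUE → unique.
- employee_id: single-column PRIMARY KEY → unique.
- status: no UNIQUE or single-column PK constraint.
- headcount: no UNIQUE or single-column PK constraint.

code, title, start_date, employee_id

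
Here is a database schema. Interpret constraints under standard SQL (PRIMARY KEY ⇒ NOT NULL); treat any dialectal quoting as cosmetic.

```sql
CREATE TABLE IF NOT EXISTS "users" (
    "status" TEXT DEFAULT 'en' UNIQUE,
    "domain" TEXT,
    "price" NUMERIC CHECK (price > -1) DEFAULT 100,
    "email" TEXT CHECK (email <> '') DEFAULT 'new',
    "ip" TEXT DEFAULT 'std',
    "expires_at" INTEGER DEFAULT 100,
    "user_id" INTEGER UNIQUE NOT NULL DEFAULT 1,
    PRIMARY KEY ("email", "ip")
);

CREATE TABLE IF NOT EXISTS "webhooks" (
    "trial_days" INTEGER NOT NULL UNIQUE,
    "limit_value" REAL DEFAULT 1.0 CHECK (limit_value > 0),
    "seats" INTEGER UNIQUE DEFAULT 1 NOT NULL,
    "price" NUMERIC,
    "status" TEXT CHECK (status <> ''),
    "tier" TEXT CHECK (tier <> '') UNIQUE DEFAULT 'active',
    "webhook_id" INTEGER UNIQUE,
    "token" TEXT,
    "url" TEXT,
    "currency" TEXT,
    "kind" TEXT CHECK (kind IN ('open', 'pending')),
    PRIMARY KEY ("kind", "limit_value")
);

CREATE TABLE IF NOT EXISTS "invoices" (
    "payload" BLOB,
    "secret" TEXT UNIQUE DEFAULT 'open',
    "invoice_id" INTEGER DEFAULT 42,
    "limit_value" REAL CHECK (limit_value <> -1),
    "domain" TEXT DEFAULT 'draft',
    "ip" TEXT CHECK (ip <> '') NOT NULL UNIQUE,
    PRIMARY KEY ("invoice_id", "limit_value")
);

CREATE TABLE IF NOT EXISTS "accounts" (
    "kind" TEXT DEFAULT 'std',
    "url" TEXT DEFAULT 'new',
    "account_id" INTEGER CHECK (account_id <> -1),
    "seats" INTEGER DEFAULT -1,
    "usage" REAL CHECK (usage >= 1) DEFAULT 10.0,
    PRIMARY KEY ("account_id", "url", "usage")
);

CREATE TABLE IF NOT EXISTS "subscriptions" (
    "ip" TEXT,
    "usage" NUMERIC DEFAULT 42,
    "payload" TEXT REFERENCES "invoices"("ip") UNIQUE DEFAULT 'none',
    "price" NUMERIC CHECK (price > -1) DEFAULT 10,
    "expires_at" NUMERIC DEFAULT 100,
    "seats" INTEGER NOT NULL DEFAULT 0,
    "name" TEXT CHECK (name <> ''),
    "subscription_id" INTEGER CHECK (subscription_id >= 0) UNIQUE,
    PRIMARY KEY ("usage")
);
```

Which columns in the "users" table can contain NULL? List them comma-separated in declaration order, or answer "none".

- status: UNIQUE does not imply NOT NULL → nullable.
- domain: no NOT NULL constraint applies → nullable.
- price: CHECK does not forbid NULL (a CHECK constraint passes when its expression is NULL) → nullable.
- email: part of the PRIMARY KEY, which implies NOT NULL → not nullable.
- ip: part of the PRIMARY KEY, which implies NOT NULL → not nullable.
- expires_at: DEFAULT only fills an omitted column; an explicit NULL is still allowed → nullable.
- user_id: declared NOT NULL → not nullable.

status, domain, price, expires_at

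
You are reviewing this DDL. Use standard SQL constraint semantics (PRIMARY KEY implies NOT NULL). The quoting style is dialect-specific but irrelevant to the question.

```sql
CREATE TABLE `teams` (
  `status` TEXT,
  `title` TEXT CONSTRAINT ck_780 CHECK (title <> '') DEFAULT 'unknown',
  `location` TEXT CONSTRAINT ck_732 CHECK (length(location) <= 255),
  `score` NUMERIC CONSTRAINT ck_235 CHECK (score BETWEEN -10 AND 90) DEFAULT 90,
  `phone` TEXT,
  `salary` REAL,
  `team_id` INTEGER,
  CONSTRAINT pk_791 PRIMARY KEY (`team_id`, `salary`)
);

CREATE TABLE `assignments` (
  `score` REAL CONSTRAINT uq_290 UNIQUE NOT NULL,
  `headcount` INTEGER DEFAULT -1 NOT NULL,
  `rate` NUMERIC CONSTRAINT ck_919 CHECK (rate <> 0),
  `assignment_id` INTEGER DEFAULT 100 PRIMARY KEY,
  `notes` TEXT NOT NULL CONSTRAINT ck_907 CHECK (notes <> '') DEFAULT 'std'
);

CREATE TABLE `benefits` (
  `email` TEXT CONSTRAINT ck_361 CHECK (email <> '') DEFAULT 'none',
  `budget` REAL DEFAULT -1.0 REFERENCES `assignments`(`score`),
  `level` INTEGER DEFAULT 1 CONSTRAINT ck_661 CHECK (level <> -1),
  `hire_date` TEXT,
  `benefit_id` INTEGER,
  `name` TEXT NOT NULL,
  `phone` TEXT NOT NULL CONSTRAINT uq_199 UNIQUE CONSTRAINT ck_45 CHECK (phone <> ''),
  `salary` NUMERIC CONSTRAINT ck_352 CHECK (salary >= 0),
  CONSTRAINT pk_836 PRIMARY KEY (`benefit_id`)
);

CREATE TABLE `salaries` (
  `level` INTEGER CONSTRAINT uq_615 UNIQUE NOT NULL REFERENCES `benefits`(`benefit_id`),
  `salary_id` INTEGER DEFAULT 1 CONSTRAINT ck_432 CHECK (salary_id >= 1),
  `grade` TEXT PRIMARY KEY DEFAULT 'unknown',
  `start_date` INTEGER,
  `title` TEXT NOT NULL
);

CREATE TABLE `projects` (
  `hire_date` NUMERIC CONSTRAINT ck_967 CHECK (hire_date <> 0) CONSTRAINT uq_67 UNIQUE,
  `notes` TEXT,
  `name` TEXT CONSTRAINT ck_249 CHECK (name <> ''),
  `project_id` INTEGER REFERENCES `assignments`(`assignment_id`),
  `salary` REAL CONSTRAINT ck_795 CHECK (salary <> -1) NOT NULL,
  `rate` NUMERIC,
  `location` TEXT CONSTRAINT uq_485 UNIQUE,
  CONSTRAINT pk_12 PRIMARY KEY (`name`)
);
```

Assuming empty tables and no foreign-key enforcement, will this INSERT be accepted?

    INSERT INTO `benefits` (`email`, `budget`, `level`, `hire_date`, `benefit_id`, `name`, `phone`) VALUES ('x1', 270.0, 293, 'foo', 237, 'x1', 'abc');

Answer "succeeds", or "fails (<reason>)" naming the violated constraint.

succeeds

NOT NULL columns: benefit_id is supplied; name is supplied; phone is supplied.
CHECK constraints: 'x1' satisfies (email <> ''); 293 satisfies (level <> -1); 'abc' satisfies (phone <> '').
No constraint is violated.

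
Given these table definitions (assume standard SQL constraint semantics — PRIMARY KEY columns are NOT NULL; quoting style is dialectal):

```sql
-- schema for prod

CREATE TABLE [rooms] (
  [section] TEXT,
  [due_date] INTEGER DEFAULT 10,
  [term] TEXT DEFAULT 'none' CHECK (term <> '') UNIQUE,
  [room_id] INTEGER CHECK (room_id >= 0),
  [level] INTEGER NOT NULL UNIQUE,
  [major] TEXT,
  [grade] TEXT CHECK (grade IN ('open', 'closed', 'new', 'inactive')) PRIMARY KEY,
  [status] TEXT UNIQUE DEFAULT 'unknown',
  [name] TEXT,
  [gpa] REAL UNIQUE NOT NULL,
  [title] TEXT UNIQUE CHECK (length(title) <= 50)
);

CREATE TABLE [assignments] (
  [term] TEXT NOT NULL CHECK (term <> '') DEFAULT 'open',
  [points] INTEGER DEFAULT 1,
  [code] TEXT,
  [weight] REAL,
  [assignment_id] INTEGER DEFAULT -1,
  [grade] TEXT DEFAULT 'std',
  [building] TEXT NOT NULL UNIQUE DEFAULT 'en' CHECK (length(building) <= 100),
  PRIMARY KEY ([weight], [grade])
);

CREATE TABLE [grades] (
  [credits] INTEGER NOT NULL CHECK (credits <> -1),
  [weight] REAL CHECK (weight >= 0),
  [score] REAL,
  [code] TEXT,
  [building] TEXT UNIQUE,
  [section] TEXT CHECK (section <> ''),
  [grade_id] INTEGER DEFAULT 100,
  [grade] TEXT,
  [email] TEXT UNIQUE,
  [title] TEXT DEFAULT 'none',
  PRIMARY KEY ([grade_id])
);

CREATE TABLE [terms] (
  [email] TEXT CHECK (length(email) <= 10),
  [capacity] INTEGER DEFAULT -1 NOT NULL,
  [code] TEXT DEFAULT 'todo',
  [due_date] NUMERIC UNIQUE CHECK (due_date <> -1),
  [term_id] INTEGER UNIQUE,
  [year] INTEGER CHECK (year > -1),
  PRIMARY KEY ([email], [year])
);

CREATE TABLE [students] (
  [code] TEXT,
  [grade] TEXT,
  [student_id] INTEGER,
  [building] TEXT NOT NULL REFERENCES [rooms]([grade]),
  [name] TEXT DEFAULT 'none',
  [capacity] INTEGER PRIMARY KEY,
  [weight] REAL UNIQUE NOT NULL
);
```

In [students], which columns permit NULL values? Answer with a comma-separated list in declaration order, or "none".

- code: no NOT NULL constraint applies → nullable.
- grade: no NOT NULL constraint applies → nullable.
- student_id: no NOT NULL constraint applies → nullable.
- building: declared NOT NULL → not nullable.
- name: DEFAULT only fills an omitted column; an explicit NULL is still allowed → nullable.
- capacity: part of the PRIMARY KEY, which implies NOT NULL → not nullable.
- weight: declared NOT NULL → not nullable.

code, grade, student_id, name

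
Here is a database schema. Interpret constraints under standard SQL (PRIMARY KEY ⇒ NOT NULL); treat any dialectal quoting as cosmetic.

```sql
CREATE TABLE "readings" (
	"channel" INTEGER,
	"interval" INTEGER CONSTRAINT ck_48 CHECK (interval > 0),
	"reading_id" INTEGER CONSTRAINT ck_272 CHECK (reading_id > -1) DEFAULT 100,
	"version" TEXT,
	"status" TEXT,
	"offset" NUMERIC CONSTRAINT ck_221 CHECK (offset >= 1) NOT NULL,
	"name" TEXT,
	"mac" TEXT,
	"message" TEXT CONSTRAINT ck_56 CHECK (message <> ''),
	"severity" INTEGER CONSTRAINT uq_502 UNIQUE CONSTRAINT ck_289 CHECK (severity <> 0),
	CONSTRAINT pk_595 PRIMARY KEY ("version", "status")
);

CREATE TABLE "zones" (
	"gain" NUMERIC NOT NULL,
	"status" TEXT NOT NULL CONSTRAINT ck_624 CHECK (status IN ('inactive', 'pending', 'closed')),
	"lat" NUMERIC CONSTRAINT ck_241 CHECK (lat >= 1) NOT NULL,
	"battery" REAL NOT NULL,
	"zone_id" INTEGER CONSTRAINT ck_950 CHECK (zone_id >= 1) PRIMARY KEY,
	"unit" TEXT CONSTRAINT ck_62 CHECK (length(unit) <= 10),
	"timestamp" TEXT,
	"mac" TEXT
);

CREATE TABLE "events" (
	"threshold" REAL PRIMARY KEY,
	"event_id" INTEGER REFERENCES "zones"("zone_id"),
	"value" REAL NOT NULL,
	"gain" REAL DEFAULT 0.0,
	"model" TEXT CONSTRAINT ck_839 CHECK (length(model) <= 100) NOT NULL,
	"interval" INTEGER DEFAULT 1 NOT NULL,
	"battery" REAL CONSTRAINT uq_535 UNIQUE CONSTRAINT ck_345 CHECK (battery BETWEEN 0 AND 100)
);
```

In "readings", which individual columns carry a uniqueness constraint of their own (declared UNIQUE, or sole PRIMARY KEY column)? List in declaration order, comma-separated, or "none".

severity

- channel: no UNIQUE or single-column PK constraint.
- interval: no UNIQUE or single-column PK constraint.
- reading_id: no UNIQUE or single-column PK constraint.
- version: part of a composite PRIMARY KEY — only the tuple is unique, not this column on its own.
- status: part of a composite PRIMARY KEY — only the tuple is unique, not this column on its own.
- offset: no UNIQUE or single-column PK constraint.
- name: no UNIQUE or single-column PK constraint.
- mac: no UNIQUE or single-column PK constraint.
- message: no UNIQUE or single-column PK constraint.
- severity: declared UNIQUE → unique.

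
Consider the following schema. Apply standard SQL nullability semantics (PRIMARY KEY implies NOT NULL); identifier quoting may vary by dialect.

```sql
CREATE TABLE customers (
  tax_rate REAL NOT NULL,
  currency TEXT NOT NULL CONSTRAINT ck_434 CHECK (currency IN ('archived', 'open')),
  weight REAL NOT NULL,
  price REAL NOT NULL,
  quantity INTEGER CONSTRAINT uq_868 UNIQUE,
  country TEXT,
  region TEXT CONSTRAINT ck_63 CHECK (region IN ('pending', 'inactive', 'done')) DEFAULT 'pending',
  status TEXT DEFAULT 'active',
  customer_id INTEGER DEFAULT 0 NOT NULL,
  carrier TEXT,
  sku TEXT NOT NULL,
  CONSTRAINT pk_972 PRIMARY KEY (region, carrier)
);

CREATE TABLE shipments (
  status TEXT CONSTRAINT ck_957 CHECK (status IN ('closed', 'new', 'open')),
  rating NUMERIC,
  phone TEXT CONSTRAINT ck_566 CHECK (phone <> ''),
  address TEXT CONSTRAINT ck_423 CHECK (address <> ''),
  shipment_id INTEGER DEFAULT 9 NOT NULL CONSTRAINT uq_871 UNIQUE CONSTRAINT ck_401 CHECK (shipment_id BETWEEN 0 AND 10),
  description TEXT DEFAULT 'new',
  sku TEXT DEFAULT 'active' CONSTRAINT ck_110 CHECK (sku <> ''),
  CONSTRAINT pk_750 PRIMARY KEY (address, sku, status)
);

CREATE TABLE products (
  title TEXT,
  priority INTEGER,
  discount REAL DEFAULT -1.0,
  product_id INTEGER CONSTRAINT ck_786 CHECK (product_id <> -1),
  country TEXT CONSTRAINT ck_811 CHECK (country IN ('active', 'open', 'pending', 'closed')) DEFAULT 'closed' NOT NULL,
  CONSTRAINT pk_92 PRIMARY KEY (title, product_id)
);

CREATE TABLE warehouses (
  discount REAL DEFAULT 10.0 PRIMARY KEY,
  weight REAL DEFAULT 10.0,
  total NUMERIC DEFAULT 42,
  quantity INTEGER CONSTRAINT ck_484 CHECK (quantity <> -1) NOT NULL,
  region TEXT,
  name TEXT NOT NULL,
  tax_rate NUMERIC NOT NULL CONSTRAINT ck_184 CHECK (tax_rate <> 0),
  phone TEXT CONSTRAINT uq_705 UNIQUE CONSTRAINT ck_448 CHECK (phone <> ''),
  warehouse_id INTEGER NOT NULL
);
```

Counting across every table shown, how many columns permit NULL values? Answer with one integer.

customers: 3 nullable (quantity, country, status — PK (region, carrier) and explicit NOT NULL columns excluded).
shipments: 3 nullable (rating, phone, description — PK (address, sku, status) and explicit NOT NULL columns excluded).
products: 2 nullable (priority, discount — PK (title, product_id) and explicit NOT NULL columns excluded).
warehouses: 4 nullable (weight, total, region, phone — PK (discount) and explicit NOT NULL columns excluded).
Total: 3 + 3 + 2 + 4 = 12.

12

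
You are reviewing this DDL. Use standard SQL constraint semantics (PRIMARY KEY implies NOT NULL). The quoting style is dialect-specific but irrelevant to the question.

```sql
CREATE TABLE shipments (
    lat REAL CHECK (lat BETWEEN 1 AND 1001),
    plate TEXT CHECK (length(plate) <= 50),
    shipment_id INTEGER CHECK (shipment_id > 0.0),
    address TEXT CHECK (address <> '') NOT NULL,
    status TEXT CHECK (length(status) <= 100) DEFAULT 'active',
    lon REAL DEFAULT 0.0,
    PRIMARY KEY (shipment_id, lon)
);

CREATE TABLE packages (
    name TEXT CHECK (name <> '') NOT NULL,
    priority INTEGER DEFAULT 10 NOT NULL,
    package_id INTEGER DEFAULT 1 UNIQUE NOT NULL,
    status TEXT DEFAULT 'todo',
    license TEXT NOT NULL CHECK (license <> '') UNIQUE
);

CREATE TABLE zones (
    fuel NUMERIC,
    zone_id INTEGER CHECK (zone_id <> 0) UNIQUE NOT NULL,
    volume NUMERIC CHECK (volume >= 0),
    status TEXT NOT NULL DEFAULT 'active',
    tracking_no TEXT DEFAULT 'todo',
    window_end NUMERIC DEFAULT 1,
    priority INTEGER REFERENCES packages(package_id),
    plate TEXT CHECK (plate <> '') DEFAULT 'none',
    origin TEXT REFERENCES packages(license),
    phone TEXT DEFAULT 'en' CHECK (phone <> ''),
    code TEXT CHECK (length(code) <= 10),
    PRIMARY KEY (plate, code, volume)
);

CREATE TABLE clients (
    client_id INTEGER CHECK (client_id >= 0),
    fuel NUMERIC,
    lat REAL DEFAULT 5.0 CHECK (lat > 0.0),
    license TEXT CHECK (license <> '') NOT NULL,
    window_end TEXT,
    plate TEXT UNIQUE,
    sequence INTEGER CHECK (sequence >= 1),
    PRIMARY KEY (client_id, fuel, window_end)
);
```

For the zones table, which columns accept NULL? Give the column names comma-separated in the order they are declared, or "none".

- fuel: no NOT NULL constraint applies → nullable.
- zone_id: declared NOT NULL → not nullable.
- volume: part of the PRIMARY KEY, which implies NOT NULL → not nullable.
- status: declared NOT NULL → not nullable.
- tracking_no: DEFAULT only fills an omitted column; an explicit NULL is still allowed → nullable.
- window_end: DEFAULT only fills an omitted column; an explicit NULL is still allowed → nullable.
- priority: a foreign key column may be NULL unless separately constrained → nullable.
- plate: part of the PRIMARY KEY, which implies NOT NULL → not nullable.
- origin: a foreign key column may be NULL unless separately constrained → nullable.
- phone: CHECK does not forbid NULL (a CHECK constraint passes when its expression is NULL) → nullable.
- code: part of the PRIMARY KEY, which implies NOT NULL → not nullable.

fuel, tracking_no, window_end, priority, origin, phone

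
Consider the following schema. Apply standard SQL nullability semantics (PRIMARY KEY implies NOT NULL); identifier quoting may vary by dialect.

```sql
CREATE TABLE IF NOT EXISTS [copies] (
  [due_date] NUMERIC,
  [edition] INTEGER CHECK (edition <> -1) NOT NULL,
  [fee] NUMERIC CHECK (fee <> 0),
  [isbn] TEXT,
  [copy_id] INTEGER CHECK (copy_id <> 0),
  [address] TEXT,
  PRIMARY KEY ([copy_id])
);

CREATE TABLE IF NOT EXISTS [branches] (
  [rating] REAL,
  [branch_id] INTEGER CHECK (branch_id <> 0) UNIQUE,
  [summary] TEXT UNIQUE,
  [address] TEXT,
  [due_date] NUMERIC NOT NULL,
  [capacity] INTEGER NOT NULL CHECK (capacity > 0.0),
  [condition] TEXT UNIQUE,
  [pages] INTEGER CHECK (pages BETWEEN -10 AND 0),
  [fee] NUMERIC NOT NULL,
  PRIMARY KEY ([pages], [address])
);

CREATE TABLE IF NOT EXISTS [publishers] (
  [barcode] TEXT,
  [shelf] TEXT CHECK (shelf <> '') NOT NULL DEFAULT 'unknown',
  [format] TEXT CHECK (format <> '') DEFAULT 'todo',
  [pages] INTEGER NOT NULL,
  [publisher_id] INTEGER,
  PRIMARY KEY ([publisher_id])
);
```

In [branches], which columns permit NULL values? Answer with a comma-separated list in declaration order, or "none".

- rating: no NOT NULL constraint applies → nullable.
- branch_id: CHECK does not forbid NULL (a CHECK constraint passes when its expression is NULL) → nullable.
- summary: UNIQUE does not imply NOT NULL → nullable.
- address: part of the PRIMARY KEY, which implies NOT NULL → not nullable.
- due_date: declared NOT NULL → not nullable.
- capacity: declared NOT NULL → not nullable.
- condition: UNIQUE does not imply NOT NULL → nullable.
- pages: part of the PRIMARY KEY, which implies NOT NULL → not nullable.
- fee: declared NOT NULL → not nullable.

rating, branch_id, summary, condition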